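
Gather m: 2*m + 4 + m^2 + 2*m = m^2 + 4*m + 4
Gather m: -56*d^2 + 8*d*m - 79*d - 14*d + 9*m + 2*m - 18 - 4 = -56*d^2 - 93*d + m*(8*d + 11) - 22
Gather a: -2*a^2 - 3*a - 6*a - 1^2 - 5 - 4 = -2*a^2 - 9*a - 10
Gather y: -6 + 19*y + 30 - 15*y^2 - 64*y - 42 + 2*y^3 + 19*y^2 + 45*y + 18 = 2*y^3 + 4*y^2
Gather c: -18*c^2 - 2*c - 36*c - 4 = -18*c^2 - 38*c - 4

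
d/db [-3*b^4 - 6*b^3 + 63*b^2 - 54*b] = -12*b^3 - 18*b^2 + 126*b - 54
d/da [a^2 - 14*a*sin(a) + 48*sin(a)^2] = -14*a*cos(a) + 2*a - 14*sin(a) + 48*sin(2*a)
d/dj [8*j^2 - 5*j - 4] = 16*j - 5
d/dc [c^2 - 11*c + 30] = 2*c - 11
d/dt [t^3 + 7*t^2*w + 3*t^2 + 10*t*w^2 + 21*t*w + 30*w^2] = 3*t^2 + 14*t*w + 6*t + 10*w^2 + 21*w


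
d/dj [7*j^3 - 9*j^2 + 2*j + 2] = 21*j^2 - 18*j + 2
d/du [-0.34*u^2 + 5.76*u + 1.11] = 5.76 - 0.68*u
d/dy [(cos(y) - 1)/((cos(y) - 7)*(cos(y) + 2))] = (cos(y)^2 - 2*cos(y) + 19)*sin(y)/((cos(y) - 7)^2*(cos(y) + 2)^2)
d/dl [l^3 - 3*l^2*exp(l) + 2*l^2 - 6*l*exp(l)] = -3*l^2*exp(l) + 3*l^2 - 12*l*exp(l) + 4*l - 6*exp(l)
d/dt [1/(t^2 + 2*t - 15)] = 2*(-t - 1)/(t^2 + 2*t - 15)^2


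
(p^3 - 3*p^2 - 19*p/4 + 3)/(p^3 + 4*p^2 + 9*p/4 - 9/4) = (p - 4)/(p + 3)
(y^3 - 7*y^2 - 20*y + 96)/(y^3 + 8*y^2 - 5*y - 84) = (y - 8)/(y + 7)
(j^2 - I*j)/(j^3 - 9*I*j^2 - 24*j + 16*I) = j/(j^2 - 8*I*j - 16)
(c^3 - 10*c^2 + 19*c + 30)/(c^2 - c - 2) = (c^2 - 11*c + 30)/(c - 2)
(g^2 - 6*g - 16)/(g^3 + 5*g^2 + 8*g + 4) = (g - 8)/(g^2 + 3*g + 2)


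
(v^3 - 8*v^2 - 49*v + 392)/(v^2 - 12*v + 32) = (v^2 - 49)/(v - 4)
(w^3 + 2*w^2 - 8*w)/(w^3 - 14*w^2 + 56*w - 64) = w*(w + 4)/(w^2 - 12*w + 32)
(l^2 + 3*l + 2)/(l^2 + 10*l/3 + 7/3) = 3*(l + 2)/(3*l + 7)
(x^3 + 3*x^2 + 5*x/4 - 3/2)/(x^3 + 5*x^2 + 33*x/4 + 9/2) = (2*x - 1)/(2*x + 3)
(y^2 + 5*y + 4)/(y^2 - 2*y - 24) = (y + 1)/(y - 6)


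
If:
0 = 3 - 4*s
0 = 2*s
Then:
No Solution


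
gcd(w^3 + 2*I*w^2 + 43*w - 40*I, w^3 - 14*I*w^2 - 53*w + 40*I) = w^2 - 6*I*w - 5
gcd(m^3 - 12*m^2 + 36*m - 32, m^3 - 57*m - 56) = m - 8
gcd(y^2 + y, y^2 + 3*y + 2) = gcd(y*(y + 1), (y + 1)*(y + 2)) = y + 1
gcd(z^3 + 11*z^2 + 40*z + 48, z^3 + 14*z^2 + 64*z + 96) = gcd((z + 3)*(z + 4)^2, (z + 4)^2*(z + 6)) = z^2 + 8*z + 16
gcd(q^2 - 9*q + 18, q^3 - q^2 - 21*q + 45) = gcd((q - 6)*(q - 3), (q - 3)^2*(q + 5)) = q - 3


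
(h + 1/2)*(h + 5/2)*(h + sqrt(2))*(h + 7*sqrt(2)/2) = h^4 + 3*h^3 + 9*sqrt(2)*h^3/2 + 33*h^2/4 + 27*sqrt(2)*h^2/2 + 45*sqrt(2)*h/8 + 21*h + 35/4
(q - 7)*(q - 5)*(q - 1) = q^3 - 13*q^2 + 47*q - 35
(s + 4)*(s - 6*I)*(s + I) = s^3 + 4*s^2 - 5*I*s^2 + 6*s - 20*I*s + 24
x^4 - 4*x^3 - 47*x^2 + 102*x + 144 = (x - 8)*(x - 3)*(x + 1)*(x + 6)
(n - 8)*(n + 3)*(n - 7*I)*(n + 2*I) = n^4 - 5*n^3 - 5*I*n^3 - 10*n^2 + 25*I*n^2 - 70*n + 120*I*n - 336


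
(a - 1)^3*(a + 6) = a^4 + 3*a^3 - 15*a^2 + 17*a - 6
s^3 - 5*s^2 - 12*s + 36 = (s - 6)*(s - 2)*(s + 3)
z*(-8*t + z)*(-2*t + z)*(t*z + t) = 16*t^3*z^2 + 16*t^3*z - 10*t^2*z^3 - 10*t^2*z^2 + t*z^4 + t*z^3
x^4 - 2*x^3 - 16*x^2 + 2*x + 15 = (x - 5)*(x - 1)*(x + 1)*(x + 3)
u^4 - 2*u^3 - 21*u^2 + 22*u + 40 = (u - 5)*(u - 2)*(u + 1)*(u + 4)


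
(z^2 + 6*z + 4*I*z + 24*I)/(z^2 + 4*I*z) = (z + 6)/z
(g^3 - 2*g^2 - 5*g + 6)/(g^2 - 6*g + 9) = (g^2 + g - 2)/(g - 3)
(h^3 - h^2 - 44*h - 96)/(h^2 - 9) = (h^2 - 4*h - 32)/(h - 3)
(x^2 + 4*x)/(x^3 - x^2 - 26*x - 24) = x/(x^2 - 5*x - 6)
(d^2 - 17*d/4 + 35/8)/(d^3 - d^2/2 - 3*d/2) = (-8*d^2 + 34*d - 35)/(4*d*(-2*d^2 + d + 3))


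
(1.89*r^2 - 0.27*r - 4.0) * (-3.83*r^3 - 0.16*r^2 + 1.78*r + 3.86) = -7.2387*r^5 + 0.7317*r^4 + 18.7274*r^3 + 7.4548*r^2 - 8.1622*r - 15.44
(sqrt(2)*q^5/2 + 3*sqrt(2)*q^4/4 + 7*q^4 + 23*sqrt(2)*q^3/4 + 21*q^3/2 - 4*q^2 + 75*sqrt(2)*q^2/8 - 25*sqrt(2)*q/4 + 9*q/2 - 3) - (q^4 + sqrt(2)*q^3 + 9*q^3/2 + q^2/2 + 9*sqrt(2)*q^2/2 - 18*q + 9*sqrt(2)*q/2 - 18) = sqrt(2)*q^5/2 + 3*sqrt(2)*q^4/4 + 6*q^4 + 6*q^3 + 19*sqrt(2)*q^3/4 - 9*q^2/2 + 39*sqrt(2)*q^2/8 - 43*sqrt(2)*q/4 + 45*q/2 + 15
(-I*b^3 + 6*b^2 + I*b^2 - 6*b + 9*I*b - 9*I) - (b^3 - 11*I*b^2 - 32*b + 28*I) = -b^3 - I*b^3 + 6*b^2 + 12*I*b^2 + 26*b + 9*I*b - 37*I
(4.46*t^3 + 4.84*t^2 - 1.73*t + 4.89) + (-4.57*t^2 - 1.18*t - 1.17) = 4.46*t^3 + 0.27*t^2 - 2.91*t + 3.72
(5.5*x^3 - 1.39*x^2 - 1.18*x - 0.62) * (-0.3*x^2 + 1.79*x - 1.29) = -1.65*x^5 + 10.262*x^4 - 9.2291*x^3 - 0.1331*x^2 + 0.4124*x + 0.7998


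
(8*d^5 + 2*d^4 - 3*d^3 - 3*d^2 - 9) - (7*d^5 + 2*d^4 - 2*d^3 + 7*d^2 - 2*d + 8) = d^5 - d^3 - 10*d^2 + 2*d - 17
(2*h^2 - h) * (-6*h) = -12*h^3 + 6*h^2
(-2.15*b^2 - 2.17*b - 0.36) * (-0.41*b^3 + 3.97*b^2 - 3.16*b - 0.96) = 0.8815*b^5 - 7.6458*b^4 - 1.6733*b^3 + 7.492*b^2 + 3.2208*b + 0.3456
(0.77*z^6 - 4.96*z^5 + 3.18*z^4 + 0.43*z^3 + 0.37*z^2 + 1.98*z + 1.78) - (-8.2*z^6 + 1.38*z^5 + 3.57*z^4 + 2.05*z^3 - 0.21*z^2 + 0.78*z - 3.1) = 8.97*z^6 - 6.34*z^5 - 0.39*z^4 - 1.62*z^3 + 0.58*z^2 + 1.2*z + 4.88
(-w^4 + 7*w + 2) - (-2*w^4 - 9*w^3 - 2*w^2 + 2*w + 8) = w^4 + 9*w^3 + 2*w^2 + 5*w - 6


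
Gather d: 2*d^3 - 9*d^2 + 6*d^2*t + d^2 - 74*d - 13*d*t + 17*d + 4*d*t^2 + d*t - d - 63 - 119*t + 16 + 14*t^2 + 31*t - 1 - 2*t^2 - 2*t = 2*d^3 + d^2*(6*t - 8) + d*(4*t^2 - 12*t - 58) + 12*t^2 - 90*t - 48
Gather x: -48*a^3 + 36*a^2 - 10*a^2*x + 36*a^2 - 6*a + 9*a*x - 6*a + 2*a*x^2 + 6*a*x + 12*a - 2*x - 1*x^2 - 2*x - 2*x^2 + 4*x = -48*a^3 + 72*a^2 + x^2*(2*a - 3) + x*(-10*a^2 + 15*a)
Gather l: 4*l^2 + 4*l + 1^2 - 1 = 4*l^2 + 4*l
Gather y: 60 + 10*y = 10*y + 60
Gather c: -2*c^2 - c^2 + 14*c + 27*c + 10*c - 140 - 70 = -3*c^2 + 51*c - 210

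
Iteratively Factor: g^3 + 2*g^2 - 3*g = (g)*(g^2 + 2*g - 3) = g*(g + 3)*(g - 1)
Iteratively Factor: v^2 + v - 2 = (v - 1)*(v + 2)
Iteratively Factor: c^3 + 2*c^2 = (c + 2)*(c^2) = c*(c + 2)*(c)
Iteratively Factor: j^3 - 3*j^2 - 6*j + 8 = (j - 1)*(j^2 - 2*j - 8) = (j - 1)*(j + 2)*(j - 4)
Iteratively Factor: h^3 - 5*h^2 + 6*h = (h - 3)*(h^2 - 2*h) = h*(h - 3)*(h - 2)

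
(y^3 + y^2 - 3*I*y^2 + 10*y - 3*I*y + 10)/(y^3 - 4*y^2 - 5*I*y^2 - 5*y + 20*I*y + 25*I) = (y + 2*I)/(y - 5)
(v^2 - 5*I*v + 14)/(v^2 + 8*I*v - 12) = (v - 7*I)/(v + 6*I)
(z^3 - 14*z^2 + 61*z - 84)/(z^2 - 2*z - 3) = (z^2 - 11*z + 28)/(z + 1)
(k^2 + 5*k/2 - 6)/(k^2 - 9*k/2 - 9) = (-2*k^2 - 5*k + 12)/(-2*k^2 + 9*k + 18)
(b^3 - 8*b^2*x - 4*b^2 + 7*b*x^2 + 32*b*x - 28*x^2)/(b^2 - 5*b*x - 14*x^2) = (b^2 - b*x - 4*b + 4*x)/(b + 2*x)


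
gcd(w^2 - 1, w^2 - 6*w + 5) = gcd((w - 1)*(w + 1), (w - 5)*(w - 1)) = w - 1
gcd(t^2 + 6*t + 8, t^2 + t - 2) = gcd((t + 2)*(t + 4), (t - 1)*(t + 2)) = t + 2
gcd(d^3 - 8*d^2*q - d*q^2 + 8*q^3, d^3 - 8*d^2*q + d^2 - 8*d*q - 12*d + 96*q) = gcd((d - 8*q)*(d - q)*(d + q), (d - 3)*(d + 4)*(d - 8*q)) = -d + 8*q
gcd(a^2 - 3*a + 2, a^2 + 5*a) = 1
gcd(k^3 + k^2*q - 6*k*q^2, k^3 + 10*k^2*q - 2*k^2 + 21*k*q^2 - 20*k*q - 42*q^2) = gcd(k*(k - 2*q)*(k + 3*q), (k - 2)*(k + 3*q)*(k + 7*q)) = k + 3*q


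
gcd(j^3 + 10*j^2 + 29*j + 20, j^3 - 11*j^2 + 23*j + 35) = j + 1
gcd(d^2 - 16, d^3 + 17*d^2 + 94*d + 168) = d + 4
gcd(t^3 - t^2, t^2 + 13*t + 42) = 1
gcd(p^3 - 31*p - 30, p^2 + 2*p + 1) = p + 1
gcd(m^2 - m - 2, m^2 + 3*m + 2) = m + 1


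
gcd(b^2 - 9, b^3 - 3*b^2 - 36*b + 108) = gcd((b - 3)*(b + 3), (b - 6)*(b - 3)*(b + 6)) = b - 3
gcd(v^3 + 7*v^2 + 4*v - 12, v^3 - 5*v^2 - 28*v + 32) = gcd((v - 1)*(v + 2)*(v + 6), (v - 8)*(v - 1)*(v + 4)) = v - 1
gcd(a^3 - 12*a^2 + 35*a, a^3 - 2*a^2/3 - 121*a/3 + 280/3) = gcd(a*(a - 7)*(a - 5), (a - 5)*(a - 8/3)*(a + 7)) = a - 5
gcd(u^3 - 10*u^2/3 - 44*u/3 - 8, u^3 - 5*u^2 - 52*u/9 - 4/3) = u^2 - 16*u/3 - 4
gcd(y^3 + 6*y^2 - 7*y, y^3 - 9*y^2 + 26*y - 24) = 1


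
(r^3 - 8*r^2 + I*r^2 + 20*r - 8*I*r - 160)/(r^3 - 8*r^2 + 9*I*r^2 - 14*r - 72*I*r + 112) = (r^2 + I*r + 20)/(r^2 + 9*I*r - 14)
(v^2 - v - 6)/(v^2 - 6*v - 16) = (v - 3)/(v - 8)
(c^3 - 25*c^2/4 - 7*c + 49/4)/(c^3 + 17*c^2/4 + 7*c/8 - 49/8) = 2*(c - 7)/(2*c + 7)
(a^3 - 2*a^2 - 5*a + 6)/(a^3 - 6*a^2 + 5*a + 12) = (a^2 + a - 2)/(a^2 - 3*a - 4)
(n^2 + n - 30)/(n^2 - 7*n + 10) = (n + 6)/(n - 2)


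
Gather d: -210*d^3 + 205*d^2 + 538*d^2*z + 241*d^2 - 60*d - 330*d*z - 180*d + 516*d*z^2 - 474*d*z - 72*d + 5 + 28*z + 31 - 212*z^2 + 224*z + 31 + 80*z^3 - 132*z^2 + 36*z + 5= -210*d^3 + d^2*(538*z + 446) + d*(516*z^2 - 804*z - 312) + 80*z^3 - 344*z^2 + 288*z + 72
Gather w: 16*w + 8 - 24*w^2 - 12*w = -24*w^2 + 4*w + 8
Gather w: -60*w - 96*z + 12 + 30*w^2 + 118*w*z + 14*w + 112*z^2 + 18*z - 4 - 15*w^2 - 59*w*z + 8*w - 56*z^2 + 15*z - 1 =15*w^2 + w*(59*z - 38) + 56*z^2 - 63*z + 7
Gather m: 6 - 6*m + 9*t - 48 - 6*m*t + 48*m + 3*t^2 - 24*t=m*(42 - 6*t) + 3*t^2 - 15*t - 42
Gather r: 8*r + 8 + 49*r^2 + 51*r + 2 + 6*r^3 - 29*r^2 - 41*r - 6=6*r^3 + 20*r^2 + 18*r + 4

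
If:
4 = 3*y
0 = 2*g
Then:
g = 0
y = 4/3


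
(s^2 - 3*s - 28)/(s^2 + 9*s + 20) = (s - 7)/(s + 5)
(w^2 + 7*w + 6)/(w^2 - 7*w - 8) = (w + 6)/(w - 8)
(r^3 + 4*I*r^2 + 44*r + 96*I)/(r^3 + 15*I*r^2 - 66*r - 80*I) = (r - 6*I)/(r + 5*I)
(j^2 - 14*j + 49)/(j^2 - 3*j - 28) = (j - 7)/(j + 4)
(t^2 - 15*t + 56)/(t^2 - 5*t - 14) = (t - 8)/(t + 2)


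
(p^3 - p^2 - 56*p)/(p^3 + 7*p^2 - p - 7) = p*(p - 8)/(p^2 - 1)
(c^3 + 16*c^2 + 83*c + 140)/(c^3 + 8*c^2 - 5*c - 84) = (c + 5)/(c - 3)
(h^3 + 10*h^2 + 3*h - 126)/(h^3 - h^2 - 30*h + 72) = (h + 7)/(h - 4)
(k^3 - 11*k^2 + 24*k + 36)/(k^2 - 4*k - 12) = (k^2 - 5*k - 6)/(k + 2)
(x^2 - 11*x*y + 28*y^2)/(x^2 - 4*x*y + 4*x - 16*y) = (x - 7*y)/(x + 4)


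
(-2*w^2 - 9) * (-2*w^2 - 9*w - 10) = 4*w^4 + 18*w^3 + 38*w^2 + 81*w + 90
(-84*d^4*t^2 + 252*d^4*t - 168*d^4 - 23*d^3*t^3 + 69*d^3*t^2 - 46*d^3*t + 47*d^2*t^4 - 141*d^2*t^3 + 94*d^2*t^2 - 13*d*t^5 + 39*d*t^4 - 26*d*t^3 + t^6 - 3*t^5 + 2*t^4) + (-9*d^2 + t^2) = -84*d^4*t^2 + 252*d^4*t - 168*d^4 - 23*d^3*t^3 + 69*d^3*t^2 - 46*d^3*t + 47*d^2*t^4 - 141*d^2*t^3 + 94*d^2*t^2 - 9*d^2 - 13*d*t^5 + 39*d*t^4 - 26*d*t^3 + t^6 - 3*t^5 + 2*t^4 + t^2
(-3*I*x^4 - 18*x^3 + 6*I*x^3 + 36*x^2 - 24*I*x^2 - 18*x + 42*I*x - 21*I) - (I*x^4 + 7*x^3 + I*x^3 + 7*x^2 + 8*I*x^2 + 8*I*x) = -4*I*x^4 - 25*x^3 + 5*I*x^3 + 29*x^2 - 32*I*x^2 - 18*x + 34*I*x - 21*I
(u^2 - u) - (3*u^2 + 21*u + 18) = -2*u^2 - 22*u - 18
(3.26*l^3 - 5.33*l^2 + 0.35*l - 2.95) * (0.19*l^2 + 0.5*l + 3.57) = 0.6194*l^5 + 0.6173*l^4 + 9.0397*l^3 - 19.4136*l^2 - 0.2255*l - 10.5315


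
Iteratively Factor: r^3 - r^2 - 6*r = (r)*(r^2 - r - 6) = r*(r - 3)*(r + 2)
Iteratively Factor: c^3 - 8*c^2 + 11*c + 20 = (c + 1)*(c^2 - 9*c + 20) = (c - 5)*(c + 1)*(c - 4)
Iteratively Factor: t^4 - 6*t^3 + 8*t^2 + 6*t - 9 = (t - 3)*(t^3 - 3*t^2 - t + 3) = (t - 3)*(t + 1)*(t^2 - 4*t + 3) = (t - 3)*(t - 1)*(t + 1)*(t - 3)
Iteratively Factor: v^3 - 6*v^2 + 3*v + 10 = (v - 2)*(v^2 - 4*v - 5) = (v - 5)*(v - 2)*(v + 1)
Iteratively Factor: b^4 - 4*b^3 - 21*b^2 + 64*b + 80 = (b + 4)*(b^3 - 8*b^2 + 11*b + 20) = (b + 1)*(b + 4)*(b^2 - 9*b + 20) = (b - 5)*(b + 1)*(b + 4)*(b - 4)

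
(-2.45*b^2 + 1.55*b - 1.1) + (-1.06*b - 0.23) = -2.45*b^2 + 0.49*b - 1.33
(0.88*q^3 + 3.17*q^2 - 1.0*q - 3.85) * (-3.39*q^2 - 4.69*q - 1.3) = -2.9832*q^5 - 14.8735*q^4 - 12.6213*q^3 + 13.6205*q^2 + 19.3565*q + 5.005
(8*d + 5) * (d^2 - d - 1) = 8*d^3 - 3*d^2 - 13*d - 5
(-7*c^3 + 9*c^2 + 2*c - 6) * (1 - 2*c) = 14*c^4 - 25*c^3 + 5*c^2 + 14*c - 6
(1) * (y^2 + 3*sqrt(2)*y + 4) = y^2 + 3*sqrt(2)*y + 4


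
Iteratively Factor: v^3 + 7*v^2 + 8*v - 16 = (v + 4)*(v^2 + 3*v - 4) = (v - 1)*(v + 4)*(v + 4)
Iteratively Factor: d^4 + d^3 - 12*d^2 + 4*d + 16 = (d - 2)*(d^3 + 3*d^2 - 6*d - 8) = (d - 2)*(d + 4)*(d^2 - d - 2) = (d - 2)*(d + 1)*(d + 4)*(d - 2)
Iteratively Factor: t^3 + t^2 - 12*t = (t + 4)*(t^2 - 3*t) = (t - 3)*(t + 4)*(t)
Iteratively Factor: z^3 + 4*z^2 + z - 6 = (z + 3)*(z^2 + z - 2) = (z - 1)*(z + 3)*(z + 2)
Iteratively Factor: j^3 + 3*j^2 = (j)*(j^2 + 3*j) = j^2*(j + 3)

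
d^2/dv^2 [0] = 0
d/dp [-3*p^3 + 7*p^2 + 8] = p*(14 - 9*p)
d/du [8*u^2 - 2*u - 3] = 16*u - 2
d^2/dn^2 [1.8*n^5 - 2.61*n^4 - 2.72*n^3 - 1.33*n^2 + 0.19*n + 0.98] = 36.0*n^3 - 31.32*n^2 - 16.32*n - 2.66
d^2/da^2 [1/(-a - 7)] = -2/(a + 7)^3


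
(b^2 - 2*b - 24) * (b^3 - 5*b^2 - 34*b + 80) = b^5 - 7*b^4 - 48*b^3 + 268*b^2 + 656*b - 1920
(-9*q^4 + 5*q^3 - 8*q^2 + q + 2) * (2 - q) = 9*q^5 - 23*q^4 + 18*q^3 - 17*q^2 + 4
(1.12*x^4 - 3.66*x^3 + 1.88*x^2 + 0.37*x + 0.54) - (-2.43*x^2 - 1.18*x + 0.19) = 1.12*x^4 - 3.66*x^3 + 4.31*x^2 + 1.55*x + 0.35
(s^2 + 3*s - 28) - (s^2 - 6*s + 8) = 9*s - 36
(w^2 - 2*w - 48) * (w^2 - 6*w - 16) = w^4 - 8*w^3 - 52*w^2 + 320*w + 768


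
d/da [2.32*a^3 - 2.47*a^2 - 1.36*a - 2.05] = 6.96*a^2 - 4.94*a - 1.36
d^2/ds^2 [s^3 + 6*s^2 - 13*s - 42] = 6*s + 12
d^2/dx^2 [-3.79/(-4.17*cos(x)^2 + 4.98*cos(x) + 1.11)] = (263.615724*(1 - cos(x)^2)^2 - 236.116242*cos(x)^3 + 295.97247*cos(x)^2 + 451.282122*cos(x) - 486.688302)/(-4.17*cos(x)^2 + 4.98*cos(x) + 1.11)^3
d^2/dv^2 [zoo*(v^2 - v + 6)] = zoo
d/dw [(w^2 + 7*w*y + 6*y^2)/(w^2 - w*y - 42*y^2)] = -8*y/(w^2 - 14*w*y + 49*y^2)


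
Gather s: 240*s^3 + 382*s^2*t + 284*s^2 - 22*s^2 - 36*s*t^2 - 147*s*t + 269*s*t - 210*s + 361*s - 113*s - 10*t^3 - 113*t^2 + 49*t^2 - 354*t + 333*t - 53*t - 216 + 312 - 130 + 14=240*s^3 + s^2*(382*t + 262) + s*(-36*t^2 + 122*t + 38) - 10*t^3 - 64*t^2 - 74*t - 20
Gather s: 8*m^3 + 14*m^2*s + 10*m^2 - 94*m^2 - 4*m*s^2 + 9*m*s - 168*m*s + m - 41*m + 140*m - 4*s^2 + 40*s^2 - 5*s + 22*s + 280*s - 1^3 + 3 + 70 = 8*m^3 - 84*m^2 + 100*m + s^2*(36 - 4*m) + s*(14*m^2 - 159*m + 297) + 72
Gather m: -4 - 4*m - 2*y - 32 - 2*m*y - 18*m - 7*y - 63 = m*(-2*y - 22) - 9*y - 99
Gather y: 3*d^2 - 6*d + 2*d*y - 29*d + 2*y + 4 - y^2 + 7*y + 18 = 3*d^2 - 35*d - y^2 + y*(2*d + 9) + 22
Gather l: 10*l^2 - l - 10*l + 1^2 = 10*l^2 - 11*l + 1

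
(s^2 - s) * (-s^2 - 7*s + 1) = -s^4 - 6*s^3 + 8*s^2 - s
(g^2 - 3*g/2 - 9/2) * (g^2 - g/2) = g^4 - 2*g^3 - 15*g^2/4 + 9*g/4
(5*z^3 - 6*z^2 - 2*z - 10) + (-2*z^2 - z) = 5*z^3 - 8*z^2 - 3*z - 10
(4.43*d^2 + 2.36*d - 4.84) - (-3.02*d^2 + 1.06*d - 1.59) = 7.45*d^2 + 1.3*d - 3.25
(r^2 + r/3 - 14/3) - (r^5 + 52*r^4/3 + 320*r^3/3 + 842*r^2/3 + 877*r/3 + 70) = -r^5 - 52*r^4/3 - 320*r^3/3 - 839*r^2/3 - 292*r - 224/3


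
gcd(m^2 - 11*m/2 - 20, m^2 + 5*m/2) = m + 5/2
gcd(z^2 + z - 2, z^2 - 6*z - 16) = z + 2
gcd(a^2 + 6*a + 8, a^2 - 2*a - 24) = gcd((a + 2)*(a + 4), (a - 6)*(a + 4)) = a + 4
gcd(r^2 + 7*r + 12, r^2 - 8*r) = 1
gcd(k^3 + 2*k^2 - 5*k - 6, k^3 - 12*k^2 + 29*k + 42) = k + 1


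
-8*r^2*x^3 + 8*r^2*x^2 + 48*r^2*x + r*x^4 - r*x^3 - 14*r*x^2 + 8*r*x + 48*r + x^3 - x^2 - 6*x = (-8*r + x)*(x - 3)*(x + 2)*(r*x + 1)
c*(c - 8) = c^2 - 8*c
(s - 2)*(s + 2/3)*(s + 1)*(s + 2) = s^4 + 5*s^3/3 - 10*s^2/3 - 20*s/3 - 8/3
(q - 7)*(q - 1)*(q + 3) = q^3 - 5*q^2 - 17*q + 21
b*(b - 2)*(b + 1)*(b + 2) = b^4 + b^3 - 4*b^2 - 4*b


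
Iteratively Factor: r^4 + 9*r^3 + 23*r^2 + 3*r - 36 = (r + 3)*(r^3 + 6*r^2 + 5*r - 12) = (r - 1)*(r + 3)*(r^2 + 7*r + 12) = (r - 1)*(r + 3)^2*(r + 4)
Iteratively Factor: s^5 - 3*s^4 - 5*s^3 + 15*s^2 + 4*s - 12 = (s - 3)*(s^4 - 5*s^2 + 4) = (s - 3)*(s + 2)*(s^3 - 2*s^2 - s + 2) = (s - 3)*(s + 1)*(s + 2)*(s^2 - 3*s + 2) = (s - 3)*(s - 2)*(s + 1)*(s + 2)*(s - 1)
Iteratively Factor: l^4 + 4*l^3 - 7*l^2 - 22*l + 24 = (l - 1)*(l^3 + 5*l^2 - 2*l - 24) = (l - 1)*(l + 4)*(l^2 + l - 6) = (l - 2)*(l - 1)*(l + 4)*(l + 3)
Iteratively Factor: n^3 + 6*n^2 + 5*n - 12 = (n + 4)*(n^2 + 2*n - 3) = (n + 3)*(n + 4)*(n - 1)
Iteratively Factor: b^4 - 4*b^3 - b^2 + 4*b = (b)*(b^3 - 4*b^2 - b + 4) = b*(b - 4)*(b^2 - 1) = b*(b - 4)*(b - 1)*(b + 1)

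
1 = 1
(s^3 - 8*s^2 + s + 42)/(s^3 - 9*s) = (s^2 - 5*s - 14)/(s*(s + 3))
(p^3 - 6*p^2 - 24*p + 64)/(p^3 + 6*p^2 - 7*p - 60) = (p^2 - 10*p + 16)/(p^2 + 2*p - 15)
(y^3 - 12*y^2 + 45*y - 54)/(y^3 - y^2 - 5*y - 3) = (y^2 - 9*y + 18)/(y^2 + 2*y + 1)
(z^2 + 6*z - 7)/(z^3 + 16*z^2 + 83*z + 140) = (z - 1)/(z^2 + 9*z + 20)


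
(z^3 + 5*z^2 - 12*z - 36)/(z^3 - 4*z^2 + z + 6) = (z^2 + 8*z + 12)/(z^2 - z - 2)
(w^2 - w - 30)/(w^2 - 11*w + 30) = (w + 5)/(w - 5)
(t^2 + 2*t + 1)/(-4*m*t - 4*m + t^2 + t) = (t + 1)/(-4*m + t)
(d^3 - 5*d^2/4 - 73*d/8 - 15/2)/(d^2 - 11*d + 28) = (8*d^2 + 22*d + 15)/(8*(d - 7))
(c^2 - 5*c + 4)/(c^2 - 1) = (c - 4)/(c + 1)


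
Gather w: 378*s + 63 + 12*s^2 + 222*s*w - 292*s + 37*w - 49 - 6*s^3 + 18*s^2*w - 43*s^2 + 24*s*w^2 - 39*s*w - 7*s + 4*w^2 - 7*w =-6*s^3 - 31*s^2 + 79*s + w^2*(24*s + 4) + w*(18*s^2 + 183*s + 30) + 14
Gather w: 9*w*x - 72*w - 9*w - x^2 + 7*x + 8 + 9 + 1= w*(9*x - 81) - x^2 + 7*x + 18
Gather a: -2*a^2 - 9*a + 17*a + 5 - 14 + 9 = -2*a^2 + 8*a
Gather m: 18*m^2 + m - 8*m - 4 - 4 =18*m^2 - 7*m - 8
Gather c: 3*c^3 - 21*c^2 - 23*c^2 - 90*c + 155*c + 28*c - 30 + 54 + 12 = 3*c^3 - 44*c^2 + 93*c + 36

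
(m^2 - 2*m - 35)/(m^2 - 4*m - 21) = (m + 5)/(m + 3)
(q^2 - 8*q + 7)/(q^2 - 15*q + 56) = (q - 1)/(q - 8)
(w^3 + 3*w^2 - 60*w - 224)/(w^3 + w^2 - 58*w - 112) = (w + 4)/(w + 2)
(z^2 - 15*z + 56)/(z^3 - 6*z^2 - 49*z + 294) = (z - 8)/(z^2 + z - 42)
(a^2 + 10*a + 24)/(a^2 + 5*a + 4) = (a + 6)/(a + 1)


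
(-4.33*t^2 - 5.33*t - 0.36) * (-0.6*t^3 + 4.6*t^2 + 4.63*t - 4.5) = 2.598*t^5 - 16.72*t^4 - 44.3499*t^3 - 6.8489*t^2 + 22.3182*t + 1.62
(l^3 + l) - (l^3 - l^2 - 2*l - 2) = l^2 + 3*l + 2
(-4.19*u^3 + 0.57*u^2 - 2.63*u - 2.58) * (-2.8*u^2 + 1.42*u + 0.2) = 11.732*u^5 - 7.5458*u^4 + 7.3354*u^3 + 3.6034*u^2 - 4.1896*u - 0.516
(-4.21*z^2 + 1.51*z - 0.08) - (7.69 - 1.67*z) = -4.21*z^2 + 3.18*z - 7.77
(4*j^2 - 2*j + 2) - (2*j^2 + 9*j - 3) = 2*j^2 - 11*j + 5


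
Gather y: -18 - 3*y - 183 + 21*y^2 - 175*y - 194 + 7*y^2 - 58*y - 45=28*y^2 - 236*y - 440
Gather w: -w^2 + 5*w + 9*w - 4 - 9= -w^2 + 14*w - 13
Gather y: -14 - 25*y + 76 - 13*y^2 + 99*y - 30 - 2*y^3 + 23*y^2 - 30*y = -2*y^3 + 10*y^2 + 44*y + 32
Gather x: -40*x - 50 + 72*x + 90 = 32*x + 40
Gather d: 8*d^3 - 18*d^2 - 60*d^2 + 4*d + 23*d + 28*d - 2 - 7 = 8*d^3 - 78*d^2 + 55*d - 9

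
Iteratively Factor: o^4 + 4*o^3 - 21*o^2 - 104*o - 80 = (o + 4)*(o^3 - 21*o - 20) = (o + 4)^2*(o^2 - 4*o - 5) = (o + 1)*(o + 4)^2*(o - 5)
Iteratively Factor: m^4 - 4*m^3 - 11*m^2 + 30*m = (m)*(m^3 - 4*m^2 - 11*m + 30) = m*(m - 5)*(m^2 + m - 6) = m*(m - 5)*(m + 3)*(m - 2)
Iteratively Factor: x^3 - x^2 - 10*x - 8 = (x - 4)*(x^2 + 3*x + 2) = (x - 4)*(x + 1)*(x + 2)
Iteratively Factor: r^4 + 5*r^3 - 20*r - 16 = (r + 4)*(r^3 + r^2 - 4*r - 4) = (r - 2)*(r + 4)*(r^2 + 3*r + 2) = (r - 2)*(r + 1)*(r + 4)*(r + 2)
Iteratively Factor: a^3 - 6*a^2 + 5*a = (a - 5)*(a^2 - a) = (a - 5)*(a - 1)*(a)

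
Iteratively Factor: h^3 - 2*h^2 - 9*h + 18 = (h - 3)*(h^2 + h - 6) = (h - 3)*(h + 3)*(h - 2)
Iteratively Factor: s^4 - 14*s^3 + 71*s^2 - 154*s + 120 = (s - 4)*(s^3 - 10*s^2 + 31*s - 30) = (s - 4)*(s - 2)*(s^2 - 8*s + 15) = (s - 4)*(s - 3)*(s - 2)*(s - 5)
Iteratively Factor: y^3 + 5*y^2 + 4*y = (y + 1)*(y^2 + 4*y) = (y + 1)*(y + 4)*(y)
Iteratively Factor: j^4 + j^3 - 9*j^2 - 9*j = (j + 1)*(j^3 - 9*j) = (j - 3)*(j + 1)*(j^2 + 3*j) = (j - 3)*(j + 1)*(j + 3)*(j)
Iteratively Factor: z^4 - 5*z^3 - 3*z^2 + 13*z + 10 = (z + 1)*(z^3 - 6*z^2 + 3*z + 10) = (z + 1)^2*(z^2 - 7*z + 10) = (z - 2)*(z + 1)^2*(z - 5)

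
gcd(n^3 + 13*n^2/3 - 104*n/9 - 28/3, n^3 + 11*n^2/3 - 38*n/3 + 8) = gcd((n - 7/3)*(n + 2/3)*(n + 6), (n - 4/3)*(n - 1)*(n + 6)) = n + 6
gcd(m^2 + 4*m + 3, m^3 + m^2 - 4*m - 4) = m + 1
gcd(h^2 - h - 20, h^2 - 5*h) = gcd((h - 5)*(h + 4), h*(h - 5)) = h - 5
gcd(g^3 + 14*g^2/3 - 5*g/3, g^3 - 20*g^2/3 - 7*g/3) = g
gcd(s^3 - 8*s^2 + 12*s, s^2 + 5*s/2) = s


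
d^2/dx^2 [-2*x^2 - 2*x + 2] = -4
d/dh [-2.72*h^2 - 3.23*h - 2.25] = -5.44*h - 3.23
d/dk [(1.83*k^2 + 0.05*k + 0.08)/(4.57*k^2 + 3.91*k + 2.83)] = (6.9268*k^2 + 9.6266*k - 0.1713)/(20.8849*k^4 + 35.7374*k^3 + 41.1543*k^2 + 22.1306*k + 8.0089)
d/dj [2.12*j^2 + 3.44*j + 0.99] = 4.24*j + 3.44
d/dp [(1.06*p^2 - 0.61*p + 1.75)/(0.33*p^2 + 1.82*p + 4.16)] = (2.1305*p^2 + 7.6642*p - 5.7226)/(0.1089*p^4 + 1.2012*p^3 + 6.058*p^2 + 15.1424*p + 17.3056)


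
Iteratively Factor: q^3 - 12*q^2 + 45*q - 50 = (q - 5)*(q^2 - 7*q + 10) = (q - 5)*(q - 2)*(q - 5)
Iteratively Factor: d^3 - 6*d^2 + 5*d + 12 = (d - 3)*(d^2 - 3*d - 4) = (d - 4)*(d - 3)*(d + 1)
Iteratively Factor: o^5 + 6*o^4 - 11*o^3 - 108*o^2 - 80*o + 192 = (o - 4)*(o^4 + 10*o^3 + 29*o^2 + 8*o - 48) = (o - 4)*(o + 3)*(o^3 + 7*o^2 + 8*o - 16) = (o - 4)*(o + 3)*(o + 4)*(o^2 + 3*o - 4) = (o - 4)*(o - 1)*(o + 3)*(o + 4)*(o + 4)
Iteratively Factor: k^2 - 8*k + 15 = (k - 5)*(k - 3)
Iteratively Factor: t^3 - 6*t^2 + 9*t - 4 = (t - 4)*(t^2 - 2*t + 1) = (t - 4)*(t - 1)*(t - 1)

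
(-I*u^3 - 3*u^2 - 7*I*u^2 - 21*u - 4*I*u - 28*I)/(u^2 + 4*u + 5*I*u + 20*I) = -(I*u^3 + u^2*(3 + 7*I) + u*(21 + 4*I) + 28*I)/(u^2 + u*(4 + 5*I) + 20*I)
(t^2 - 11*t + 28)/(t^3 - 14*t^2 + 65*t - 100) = (t - 7)/(t^2 - 10*t + 25)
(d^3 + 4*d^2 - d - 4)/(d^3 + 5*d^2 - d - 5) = (d + 4)/(d + 5)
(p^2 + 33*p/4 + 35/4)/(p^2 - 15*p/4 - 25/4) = (p + 7)/(p - 5)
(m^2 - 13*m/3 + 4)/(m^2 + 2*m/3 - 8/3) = (m - 3)/(m + 2)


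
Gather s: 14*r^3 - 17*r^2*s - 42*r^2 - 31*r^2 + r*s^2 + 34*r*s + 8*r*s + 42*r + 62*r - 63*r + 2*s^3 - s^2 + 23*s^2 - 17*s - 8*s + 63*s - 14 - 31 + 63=14*r^3 - 73*r^2 + 41*r + 2*s^3 + s^2*(r + 22) + s*(-17*r^2 + 42*r + 38) + 18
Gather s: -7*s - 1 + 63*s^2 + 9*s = 63*s^2 + 2*s - 1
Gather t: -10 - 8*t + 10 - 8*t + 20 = 20 - 16*t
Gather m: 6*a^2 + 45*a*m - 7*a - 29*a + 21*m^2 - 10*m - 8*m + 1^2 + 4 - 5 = 6*a^2 - 36*a + 21*m^2 + m*(45*a - 18)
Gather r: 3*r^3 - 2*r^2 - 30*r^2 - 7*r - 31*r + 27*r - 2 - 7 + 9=3*r^3 - 32*r^2 - 11*r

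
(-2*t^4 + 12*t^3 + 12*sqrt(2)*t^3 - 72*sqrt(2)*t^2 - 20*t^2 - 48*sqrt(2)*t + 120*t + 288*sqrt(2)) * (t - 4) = -2*t^5 + 12*sqrt(2)*t^4 + 20*t^4 - 120*sqrt(2)*t^3 - 68*t^3 + 200*t^2 + 240*sqrt(2)*t^2 - 480*t + 480*sqrt(2)*t - 1152*sqrt(2)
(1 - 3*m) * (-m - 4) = 3*m^2 + 11*m - 4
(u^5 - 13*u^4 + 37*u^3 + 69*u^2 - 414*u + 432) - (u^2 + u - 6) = u^5 - 13*u^4 + 37*u^3 + 68*u^2 - 415*u + 438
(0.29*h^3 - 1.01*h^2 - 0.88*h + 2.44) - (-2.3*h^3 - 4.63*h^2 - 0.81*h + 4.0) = 2.59*h^3 + 3.62*h^2 - 0.07*h - 1.56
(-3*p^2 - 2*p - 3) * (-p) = 3*p^3 + 2*p^2 + 3*p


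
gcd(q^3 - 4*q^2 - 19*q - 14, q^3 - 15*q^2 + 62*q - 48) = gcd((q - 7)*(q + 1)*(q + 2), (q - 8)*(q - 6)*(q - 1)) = 1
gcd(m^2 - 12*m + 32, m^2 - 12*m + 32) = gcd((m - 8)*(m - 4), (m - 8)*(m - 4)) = m^2 - 12*m + 32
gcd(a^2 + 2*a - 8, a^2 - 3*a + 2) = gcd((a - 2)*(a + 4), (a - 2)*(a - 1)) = a - 2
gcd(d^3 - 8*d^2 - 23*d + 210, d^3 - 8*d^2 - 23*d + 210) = d^3 - 8*d^2 - 23*d + 210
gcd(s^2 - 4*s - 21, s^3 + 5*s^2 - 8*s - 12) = 1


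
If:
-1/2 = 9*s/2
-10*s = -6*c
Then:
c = -5/27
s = -1/9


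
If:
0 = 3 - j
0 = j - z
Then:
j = 3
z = 3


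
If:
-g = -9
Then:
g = 9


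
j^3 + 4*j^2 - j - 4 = (j - 1)*(j + 1)*(j + 4)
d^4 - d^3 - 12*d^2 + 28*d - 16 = (d - 2)^2*(d - 1)*(d + 4)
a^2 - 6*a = a*(a - 6)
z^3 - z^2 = z^2*(z - 1)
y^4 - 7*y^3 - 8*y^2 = y^2*(y - 8)*(y + 1)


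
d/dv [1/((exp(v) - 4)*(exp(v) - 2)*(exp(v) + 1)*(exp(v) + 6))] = (-4*exp(3*v) - 3*exp(2*v) + 56*exp(v) - 20)*exp(v)/(exp(8*v) + 2*exp(7*v) - 55*exp(6*v) - 16*exp(5*v) + 920*exp(4*v) - 1024*exp(3*v) - 2288*exp(2*v) + 1920*exp(v) + 2304)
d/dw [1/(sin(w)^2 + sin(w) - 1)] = -(2*sin(w) + 1)*cos(w)/(sin(w) - cos(w)^2)^2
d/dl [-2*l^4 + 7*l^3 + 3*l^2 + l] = -8*l^3 + 21*l^2 + 6*l + 1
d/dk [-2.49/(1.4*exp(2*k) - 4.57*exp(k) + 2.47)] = (6.972*exp(k) - 11.3793)*exp(k)/(1.4*exp(2*k) - 4.57*exp(k) + 2.47)^2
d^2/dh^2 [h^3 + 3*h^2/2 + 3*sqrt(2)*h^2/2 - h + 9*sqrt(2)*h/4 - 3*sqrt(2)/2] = 6*h + 3 + 3*sqrt(2)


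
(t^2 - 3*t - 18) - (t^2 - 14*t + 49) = 11*t - 67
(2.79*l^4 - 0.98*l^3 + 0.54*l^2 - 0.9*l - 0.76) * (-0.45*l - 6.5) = -1.2555*l^5 - 17.694*l^4 + 6.127*l^3 - 3.105*l^2 + 6.192*l + 4.94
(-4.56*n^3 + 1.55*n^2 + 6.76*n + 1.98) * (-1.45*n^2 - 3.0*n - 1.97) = 6.612*n^5 + 11.4325*n^4 - 5.4688*n^3 - 26.2045*n^2 - 19.2572*n - 3.9006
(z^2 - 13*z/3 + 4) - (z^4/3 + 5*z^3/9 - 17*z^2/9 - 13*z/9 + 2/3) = -z^4/3 - 5*z^3/9 + 26*z^2/9 - 26*z/9 + 10/3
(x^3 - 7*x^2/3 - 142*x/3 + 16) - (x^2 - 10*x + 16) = x^3 - 10*x^2/3 - 112*x/3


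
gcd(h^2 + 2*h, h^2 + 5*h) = h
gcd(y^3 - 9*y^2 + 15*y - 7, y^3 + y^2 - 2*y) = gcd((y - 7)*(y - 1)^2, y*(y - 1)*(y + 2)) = y - 1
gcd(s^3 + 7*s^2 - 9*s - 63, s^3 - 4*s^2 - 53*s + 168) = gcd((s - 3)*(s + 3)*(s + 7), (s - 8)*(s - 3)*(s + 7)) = s^2 + 4*s - 21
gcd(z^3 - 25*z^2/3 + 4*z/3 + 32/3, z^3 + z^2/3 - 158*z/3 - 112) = z - 8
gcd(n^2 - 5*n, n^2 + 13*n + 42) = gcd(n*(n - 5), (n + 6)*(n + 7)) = 1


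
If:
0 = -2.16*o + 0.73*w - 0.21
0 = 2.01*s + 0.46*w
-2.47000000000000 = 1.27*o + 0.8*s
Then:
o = -3.32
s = 2.18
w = -9.53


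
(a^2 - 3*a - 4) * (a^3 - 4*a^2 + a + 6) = a^5 - 7*a^4 + 9*a^3 + 19*a^2 - 22*a - 24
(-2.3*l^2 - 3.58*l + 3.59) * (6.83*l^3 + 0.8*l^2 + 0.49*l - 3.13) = -15.709*l^5 - 26.2914*l^4 + 20.5287*l^3 + 8.3168*l^2 + 12.9645*l - 11.2367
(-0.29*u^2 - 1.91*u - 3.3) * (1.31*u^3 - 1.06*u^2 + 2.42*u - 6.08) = -0.3799*u^5 - 2.1947*u^4 - 3.0002*u^3 + 0.639*u^2 + 3.6268*u + 20.064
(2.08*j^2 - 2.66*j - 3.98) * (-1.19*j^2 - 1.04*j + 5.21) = -2.4752*j^4 + 1.0022*j^3 + 18.3394*j^2 - 9.7194*j - 20.7358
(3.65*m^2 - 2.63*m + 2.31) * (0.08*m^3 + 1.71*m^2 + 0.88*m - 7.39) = 0.292*m^5 + 6.0311*m^4 - 1.1005*m^3 - 25.3378*m^2 + 21.4685*m - 17.0709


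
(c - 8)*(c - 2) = c^2 - 10*c + 16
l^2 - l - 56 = (l - 8)*(l + 7)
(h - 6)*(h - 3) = h^2 - 9*h + 18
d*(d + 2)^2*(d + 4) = d^4 + 8*d^3 + 20*d^2 + 16*d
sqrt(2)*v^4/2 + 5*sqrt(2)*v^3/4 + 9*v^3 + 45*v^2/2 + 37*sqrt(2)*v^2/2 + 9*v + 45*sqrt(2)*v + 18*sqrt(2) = (v + 1/2)*(v + 3*sqrt(2))*(v + 6*sqrt(2))*(sqrt(2)*v/2 + sqrt(2))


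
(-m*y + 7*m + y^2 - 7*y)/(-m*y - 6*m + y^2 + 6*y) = (y - 7)/(y + 6)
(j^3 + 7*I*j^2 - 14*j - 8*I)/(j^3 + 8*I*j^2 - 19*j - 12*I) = (j + 2*I)/(j + 3*I)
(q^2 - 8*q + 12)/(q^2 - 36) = (q - 2)/(q + 6)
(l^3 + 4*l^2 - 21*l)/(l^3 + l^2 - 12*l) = (l + 7)/(l + 4)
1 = 1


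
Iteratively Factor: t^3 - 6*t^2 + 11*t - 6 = (t - 3)*(t^2 - 3*t + 2) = (t - 3)*(t - 1)*(t - 2)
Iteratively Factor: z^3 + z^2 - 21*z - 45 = (z + 3)*(z^2 - 2*z - 15) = (z - 5)*(z + 3)*(z + 3)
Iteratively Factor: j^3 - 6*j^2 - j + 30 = (j - 3)*(j^2 - 3*j - 10) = (j - 3)*(j + 2)*(j - 5)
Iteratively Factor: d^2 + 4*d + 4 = (d + 2)*(d + 2)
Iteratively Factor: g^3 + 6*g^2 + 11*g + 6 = (g + 3)*(g^2 + 3*g + 2) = (g + 1)*(g + 3)*(g + 2)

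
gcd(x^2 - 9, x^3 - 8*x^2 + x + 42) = x - 3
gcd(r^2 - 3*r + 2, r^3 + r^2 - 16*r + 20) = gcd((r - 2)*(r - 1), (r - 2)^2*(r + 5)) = r - 2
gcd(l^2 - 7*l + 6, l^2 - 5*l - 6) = l - 6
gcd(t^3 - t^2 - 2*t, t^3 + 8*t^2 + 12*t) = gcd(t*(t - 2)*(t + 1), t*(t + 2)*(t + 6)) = t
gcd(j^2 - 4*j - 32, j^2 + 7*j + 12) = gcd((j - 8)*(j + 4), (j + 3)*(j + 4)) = j + 4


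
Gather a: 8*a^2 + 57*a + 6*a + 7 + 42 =8*a^2 + 63*a + 49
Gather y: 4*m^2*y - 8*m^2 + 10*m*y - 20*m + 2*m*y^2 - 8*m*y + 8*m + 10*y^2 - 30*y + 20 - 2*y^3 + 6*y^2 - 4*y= -8*m^2 - 12*m - 2*y^3 + y^2*(2*m + 16) + y*(4*m^2 + 2*m - 34) + 20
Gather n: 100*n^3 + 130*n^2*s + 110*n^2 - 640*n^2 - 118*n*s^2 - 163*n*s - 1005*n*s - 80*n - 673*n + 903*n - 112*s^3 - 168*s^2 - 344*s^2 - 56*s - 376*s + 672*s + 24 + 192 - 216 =100*n^3 + n^2*(130*s - 530) + n*(-118*s^2 - 1168*s + 150) - 112*s^3 - 512*s^2 + 240*s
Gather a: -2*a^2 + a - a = -2*a^2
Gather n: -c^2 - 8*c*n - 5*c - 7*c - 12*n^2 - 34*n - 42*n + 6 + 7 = -c^2 - 12*c - 12*n^2 + n*(-8*c - 76) + 13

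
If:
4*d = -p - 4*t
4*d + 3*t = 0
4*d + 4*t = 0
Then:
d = 0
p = 0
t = 0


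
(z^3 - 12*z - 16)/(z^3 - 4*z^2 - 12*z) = (z^2 - 2*z - 8)/(z*(z - 6))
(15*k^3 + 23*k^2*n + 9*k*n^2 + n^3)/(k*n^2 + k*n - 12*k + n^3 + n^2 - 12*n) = (15*k^2 + 8*k*n + n^2)/(n^2 + n - 12)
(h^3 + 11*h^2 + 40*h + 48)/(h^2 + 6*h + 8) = (h^2 + 7*h + 12)/(h + 2)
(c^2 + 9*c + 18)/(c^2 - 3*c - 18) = (c + 6)/(c - 6)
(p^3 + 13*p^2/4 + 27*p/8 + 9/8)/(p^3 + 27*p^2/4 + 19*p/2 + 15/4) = (p + 3/2)/(p + 5)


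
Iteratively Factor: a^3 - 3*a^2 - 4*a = (a + 1)*(a^2 - 4*a) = a*(a + 1)*(a - 4)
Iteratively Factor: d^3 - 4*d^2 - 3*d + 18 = (d - 3)*(d^2 - d - 6) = (d - 3)*(d + 2)*(d - 3)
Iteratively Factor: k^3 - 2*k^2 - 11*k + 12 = (k - 4)*(k^2 + 2*k - 3) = (k - 4)*(k + 3)*(k - 1)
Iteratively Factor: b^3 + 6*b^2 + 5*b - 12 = (b - 1)*(b^2 + 7*b + 12) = (b - 1)*(b + 4)*(b + 3)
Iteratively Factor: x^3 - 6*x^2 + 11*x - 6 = (x - 3)*(x^2 - 3*x + 2) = (x - 3)*(x - 1)*(x - 2)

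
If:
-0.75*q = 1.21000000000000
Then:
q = -1.61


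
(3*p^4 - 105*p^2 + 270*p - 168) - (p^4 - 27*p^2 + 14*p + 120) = 2*p^4 - 78*p^2 + 256*p - 288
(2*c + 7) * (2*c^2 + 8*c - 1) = 4*c^3 + 30*c^2 + 54*c - 7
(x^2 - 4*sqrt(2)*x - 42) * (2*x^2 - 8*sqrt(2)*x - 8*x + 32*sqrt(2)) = 2*x^4 - 16*sqrt(2)*x^3 - 8*x^3 - 20*x^2 + 64*sqrt(2)*x^2 + 80*x + 336*sqrt(2)*x - 1344*sqrt(2)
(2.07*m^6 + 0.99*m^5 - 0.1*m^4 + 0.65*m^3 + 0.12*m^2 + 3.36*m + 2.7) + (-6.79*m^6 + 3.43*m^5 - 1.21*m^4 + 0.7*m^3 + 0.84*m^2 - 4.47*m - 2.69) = -4.72*m^6 + 4.42*m^5 - 1.31*m^4 + 1.35*m^3 + 0.96*m^2 - 1.11*m + 0.0100000000000002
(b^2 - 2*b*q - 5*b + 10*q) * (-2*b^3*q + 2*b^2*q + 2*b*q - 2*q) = -2*b^5*q + 4*b^4*q^2 + 12*b^4*q - 24*b^3*q^2 - 8*b^3*q + 16*b^2*q^2 - 12*b^2*q + 24*b*q^2 + 10*b*q - 20*q^2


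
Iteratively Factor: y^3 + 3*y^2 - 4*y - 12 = (y + 2)*(y^2 + y - 6) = (y + 2)*(y + 3)*(y - 2)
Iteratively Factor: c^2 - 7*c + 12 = (c - 3)*(c - 4)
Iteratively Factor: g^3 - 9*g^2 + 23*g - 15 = (g - 1)*(g^2 - 8*g + 15) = (g - 3)*(g - 1)*(g - 5)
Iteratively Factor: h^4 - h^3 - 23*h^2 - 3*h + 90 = (h - 5)*(h^3 + 4*h^2 - 3*h - 18) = (h - 5)*(h - 2)*(h^2 + 6*h + 9) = (h - 5)*(h - 2)*(h + 3)*(h + 3)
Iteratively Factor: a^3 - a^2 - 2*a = (a)*(a^2 - a - 2) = a*(a + 1)*(a - 2)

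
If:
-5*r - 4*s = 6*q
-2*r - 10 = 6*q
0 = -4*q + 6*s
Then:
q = -75/19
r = 130/19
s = -50/19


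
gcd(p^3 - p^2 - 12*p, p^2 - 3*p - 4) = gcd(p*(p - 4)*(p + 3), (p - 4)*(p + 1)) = p - 4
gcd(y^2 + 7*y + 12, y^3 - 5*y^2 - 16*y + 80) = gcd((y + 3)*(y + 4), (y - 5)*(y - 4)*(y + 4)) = y + 4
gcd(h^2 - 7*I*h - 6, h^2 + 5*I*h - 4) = 1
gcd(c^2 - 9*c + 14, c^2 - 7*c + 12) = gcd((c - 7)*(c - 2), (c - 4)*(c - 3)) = 1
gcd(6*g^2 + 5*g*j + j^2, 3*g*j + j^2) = 3*g + j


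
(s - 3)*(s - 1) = s^2 - 4*s + 3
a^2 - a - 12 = (a - 4)*(a + 3)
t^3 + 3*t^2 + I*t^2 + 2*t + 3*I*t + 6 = (t + 3)*(t - I)*(t + 2*I)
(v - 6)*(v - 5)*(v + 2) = v^3 - 9*v^2 + 8*v + 60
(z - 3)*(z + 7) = z^2 + 4*z - 21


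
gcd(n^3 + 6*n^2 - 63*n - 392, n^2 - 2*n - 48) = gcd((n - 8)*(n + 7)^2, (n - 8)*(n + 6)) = n - 8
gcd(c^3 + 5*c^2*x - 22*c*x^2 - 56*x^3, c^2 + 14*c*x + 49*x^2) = c + 7*x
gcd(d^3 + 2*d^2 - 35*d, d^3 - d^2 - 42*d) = d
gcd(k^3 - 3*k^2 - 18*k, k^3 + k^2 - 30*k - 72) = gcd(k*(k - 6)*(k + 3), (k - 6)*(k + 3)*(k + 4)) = k^2 - 3*k - 18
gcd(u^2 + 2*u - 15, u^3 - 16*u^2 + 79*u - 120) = u - 3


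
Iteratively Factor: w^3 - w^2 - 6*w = (w - 3)*(w^2 + 2*w) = w*(w - 3)*(w + 2)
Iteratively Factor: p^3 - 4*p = (p)*(p^2 - 4) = p*(p + 2)*(p - 2)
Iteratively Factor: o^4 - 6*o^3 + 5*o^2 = (o)*(o^3 - 6*o^2 + 5*o) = o*(o - 1)*(o^2 - 5*o) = o^2*(o - 1)*(o - 5)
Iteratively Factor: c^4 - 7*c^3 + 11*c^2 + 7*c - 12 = (c + 1)*(c^3 - 8*c^2 + 19*c - 12) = (c - 3)*(c + 1)*(c^2 - 5*c + 4) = (c - 3)*(c - 1)*(c + 1)*(c - 4)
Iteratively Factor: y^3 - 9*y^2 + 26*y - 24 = (y - 2)*(y^2 - 7*y + 12) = (y - 3)*(y - 2)*(y - 4)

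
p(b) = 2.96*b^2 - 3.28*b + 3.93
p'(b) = 5.92*b - 3.28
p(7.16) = 132.19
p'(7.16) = 39.11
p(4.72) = 54.39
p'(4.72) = 24.66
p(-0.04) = 4.07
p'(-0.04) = -3.52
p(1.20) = 4.26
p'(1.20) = 3.82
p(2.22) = 11.24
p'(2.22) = 9.86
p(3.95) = 37.16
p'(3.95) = 20.10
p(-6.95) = 169.70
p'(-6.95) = -44.42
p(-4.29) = 72.48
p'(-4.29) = -28.68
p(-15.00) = 719.13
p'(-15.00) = -92.08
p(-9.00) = 273.21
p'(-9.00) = -56.56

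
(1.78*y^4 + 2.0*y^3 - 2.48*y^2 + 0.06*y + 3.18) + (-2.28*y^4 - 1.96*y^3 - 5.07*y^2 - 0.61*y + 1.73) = -0.5*y^4 + 0.04*y^3 - 7.55*y^2 - 0.55*y + 4.91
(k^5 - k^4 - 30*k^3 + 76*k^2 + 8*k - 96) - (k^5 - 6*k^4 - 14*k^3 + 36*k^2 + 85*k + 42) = 5*k^4 - 16*k^3 + 40*k^2 - 77*k - 138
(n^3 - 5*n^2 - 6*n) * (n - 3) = n^4 - 8*n^3 + 9*n^2 + 18*n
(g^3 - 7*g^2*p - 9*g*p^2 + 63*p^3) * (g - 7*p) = g^4 - 14*g^3*p + 40*g^2*p^2 + 126*g*p^3 - 441*p^4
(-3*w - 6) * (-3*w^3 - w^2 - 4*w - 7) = 9*w^4 + 21*w^3 + 18*w^2 + 45*w + 42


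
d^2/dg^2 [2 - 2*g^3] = -12*g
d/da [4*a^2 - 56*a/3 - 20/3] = 8*a - 56/3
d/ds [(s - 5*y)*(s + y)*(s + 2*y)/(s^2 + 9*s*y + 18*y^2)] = (s^4 + 18*s^3*y + 49*s^2*y^2 - 52*s*y^3 - 144*y^4)/(s^4 + 18*s^3*y + 117*s^2*y^2 + 324*s*y^3 + 324*y^4)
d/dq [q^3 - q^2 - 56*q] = 3*q^2 - 2*q - 56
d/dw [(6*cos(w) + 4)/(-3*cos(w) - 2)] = 0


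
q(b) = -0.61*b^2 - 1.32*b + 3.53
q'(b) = -1.22*b - 1.32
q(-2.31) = 3.32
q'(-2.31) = 1.50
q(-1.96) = 3.77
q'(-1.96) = 1.07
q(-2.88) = 2.27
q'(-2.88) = 2.19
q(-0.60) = 4.10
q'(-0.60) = -0.59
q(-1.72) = 4.00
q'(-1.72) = 0.78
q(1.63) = -0.24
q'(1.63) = -3.31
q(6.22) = -28.28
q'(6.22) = -8.91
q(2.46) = -3.41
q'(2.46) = -4.32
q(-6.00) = -10.51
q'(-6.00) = 6.00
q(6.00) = -26.35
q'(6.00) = -8.64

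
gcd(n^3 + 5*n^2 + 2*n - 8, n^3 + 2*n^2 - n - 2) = n^2 + n - 2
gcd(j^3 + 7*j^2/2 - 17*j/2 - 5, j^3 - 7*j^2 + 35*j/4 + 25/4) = j + 1/2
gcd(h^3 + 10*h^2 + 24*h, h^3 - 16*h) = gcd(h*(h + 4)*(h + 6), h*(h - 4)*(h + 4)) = h^2 + 4*h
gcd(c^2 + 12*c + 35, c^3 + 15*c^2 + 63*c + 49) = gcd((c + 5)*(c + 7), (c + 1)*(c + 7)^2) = c + 7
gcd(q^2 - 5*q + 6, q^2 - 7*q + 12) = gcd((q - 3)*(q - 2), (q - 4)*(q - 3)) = q - 3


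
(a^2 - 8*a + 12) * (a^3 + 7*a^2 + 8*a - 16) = a^5 - a^4 - 36*a^3 + 4*a^2 + 224*a - 192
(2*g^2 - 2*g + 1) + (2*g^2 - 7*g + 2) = 4*g^2 - 9*g + 3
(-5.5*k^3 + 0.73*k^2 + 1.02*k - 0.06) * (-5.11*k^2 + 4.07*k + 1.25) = 28.105*k^5 - 26.1153*k^4 - 9.1161*k^3 + 5.3705*k^2 + 1.0308*k - 0.075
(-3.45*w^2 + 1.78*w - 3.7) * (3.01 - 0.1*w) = 0.345*w^3 - 10.5625*w^2 + 5.7278*w - 11.137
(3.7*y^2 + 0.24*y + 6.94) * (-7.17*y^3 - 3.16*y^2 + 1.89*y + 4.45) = -26.529*y^5 - 13.4128*y^4 - 43.5252*y^3 - 5.0118*y^2 + 14.1846*y + 30.883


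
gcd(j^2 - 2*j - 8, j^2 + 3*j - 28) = j - 4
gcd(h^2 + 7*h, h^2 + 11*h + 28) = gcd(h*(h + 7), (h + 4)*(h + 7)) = h + 7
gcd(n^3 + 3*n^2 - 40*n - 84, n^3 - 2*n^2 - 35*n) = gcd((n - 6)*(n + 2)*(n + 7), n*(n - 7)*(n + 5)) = 1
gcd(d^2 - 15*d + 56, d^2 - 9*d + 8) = d - 8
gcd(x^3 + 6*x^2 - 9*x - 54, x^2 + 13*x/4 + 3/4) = x + 3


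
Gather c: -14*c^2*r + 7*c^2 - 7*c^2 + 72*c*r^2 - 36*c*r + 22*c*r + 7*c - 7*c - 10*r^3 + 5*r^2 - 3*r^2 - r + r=-14*c^2*r + c*(72*r^2 - 14*r) - 10*r^3 + 2*r^2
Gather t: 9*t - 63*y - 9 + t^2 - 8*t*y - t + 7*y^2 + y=t^2 + t*(8 - 8*y) + 7*y^2 - 62*y - 9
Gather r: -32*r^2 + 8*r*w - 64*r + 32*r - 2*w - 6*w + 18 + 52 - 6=-32*r^2 + r*(8*w - 32) - 8*w + 64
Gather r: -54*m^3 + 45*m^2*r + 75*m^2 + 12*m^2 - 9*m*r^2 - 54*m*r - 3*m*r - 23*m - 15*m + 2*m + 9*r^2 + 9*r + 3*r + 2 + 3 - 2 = -54*m^3 + 87*m^2 - 36*m + r^2*(9 - 9*m) + r*(45*m^2 - 57*m + 12) + 3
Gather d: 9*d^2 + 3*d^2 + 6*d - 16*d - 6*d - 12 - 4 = 12*d^2 - 16*d - 16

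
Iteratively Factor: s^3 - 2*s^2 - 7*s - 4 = (s + 1)*(s^2 - 3*s - 4) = (s - 4)*(s + 1)*(s + 1)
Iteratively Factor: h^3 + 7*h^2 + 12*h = (h + 3)*(h^2 + 4*h) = (h + 3)*(h + 4)*(h)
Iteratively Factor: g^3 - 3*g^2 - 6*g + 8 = (g + 2)*(g^2 - 5*g + 4) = (g - 4)*(g + 2)*(g - 1)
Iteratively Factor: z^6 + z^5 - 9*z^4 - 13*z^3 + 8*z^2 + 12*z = (z + 2)*(z^5 - z^4 - 7*z^3 + z^2 + 6*z) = (z - 3)*(z + 2)*(z^4 + 2*z^3 - z^2 - 2*z) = (z - 3)*(z - 1)*(z + 2)*(z^3 + 3*z^2 + 2*z) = (z - 3)*(z - 1)*(z + 1)*(z + 2)*(z^2 + 2*z) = (z - 3)*(z - 1)*(z + 1)*(z + 2)^2*(z)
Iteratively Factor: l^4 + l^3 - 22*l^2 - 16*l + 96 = (l - 4)*(l^3 + 5*l^2 - 2*l - 24) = (l - 4)*(l + 3)*(l^2 + 2*l - 8) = (l - 4)*(l + 3)*(l + 4)*(l - 2)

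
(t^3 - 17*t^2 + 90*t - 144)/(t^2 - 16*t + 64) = (t^2 - 9*t + 18)/(t - 8)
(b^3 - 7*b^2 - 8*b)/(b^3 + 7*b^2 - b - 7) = b*(b - 8)/(b^2 + 6*b - 7)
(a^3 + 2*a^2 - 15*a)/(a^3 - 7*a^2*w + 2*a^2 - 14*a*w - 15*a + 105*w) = a/(a - 7*w)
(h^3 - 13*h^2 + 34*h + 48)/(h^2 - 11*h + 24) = (h^2 - 5*h - 6)/(h - 3)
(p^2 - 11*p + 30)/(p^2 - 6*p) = (p - 5)/p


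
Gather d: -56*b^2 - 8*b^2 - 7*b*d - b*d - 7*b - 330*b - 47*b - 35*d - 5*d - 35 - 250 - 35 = -64*b^2 - 384*b + d*(-8*b - 40) - 320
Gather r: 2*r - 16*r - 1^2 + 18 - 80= -14*r - 63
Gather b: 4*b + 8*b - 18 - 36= 12*b - 54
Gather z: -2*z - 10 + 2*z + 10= 0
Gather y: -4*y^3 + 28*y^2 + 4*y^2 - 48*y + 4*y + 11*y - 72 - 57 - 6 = -4*y^3 + 32*y^2 - 33*y - 135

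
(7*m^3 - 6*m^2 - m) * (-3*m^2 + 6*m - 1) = -21*m^5 + 60*m^4 - 40*m^3 + m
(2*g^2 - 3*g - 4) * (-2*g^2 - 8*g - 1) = -4*g^4 - 10*g^3 + 30*g^2 + 35*g + 4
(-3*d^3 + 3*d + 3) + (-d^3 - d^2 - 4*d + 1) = -4*d^3 - d^2 - d + 4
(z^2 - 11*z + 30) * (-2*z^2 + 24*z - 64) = -2*z^4 + 46*z^3 - 388*z^2 + 1424*z - 1920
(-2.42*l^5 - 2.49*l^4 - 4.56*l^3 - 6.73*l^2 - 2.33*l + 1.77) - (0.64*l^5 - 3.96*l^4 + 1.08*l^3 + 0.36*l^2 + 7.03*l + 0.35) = -3.06*l^5 + 1.47*l^4 - 5.64*l^3 - 7.09*l^2 - 9.36*l + 1.42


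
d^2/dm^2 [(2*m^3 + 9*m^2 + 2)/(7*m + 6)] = 4*(49*m^3 + 126*m^2 + 108*m + 211)/(343*m^3 + 882*m^2 + 756*m + 216)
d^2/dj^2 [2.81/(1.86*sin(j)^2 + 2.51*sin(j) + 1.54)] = (-38.885904*sin(j)^4 - 39.356298*sin(j)^3 + 72.821431*sin(j)^2 + 89.57437*sin(j) + 19.308634)/(1.86*sin(j)^2 + 2.51*sin(j) + 1.54)^3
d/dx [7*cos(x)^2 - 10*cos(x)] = 2*(5 - 7*cos(x))*sin(x)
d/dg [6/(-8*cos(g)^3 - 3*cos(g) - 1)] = 18*(8*sin(g)^2 - 9)*sin(g)/(8*cos(g)^3 + 3*cos(g) + 1)^2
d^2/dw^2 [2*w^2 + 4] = 4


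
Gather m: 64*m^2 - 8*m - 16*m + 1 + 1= 64*m^2 - 24*m + 2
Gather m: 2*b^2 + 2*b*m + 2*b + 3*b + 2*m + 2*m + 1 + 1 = 2*b^2 + 5*b + m*(2*b + 4) + 2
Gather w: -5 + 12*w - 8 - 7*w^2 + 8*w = -7*w^2 + 20*w - 13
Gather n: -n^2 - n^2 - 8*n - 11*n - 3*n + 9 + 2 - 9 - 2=-2*n^2 - 22*n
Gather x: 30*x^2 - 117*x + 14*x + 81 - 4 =30*x^2 - 103*x + 77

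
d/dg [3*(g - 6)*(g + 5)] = 6*g - 3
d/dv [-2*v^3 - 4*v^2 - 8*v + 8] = -6*v^2 - 8*v - 8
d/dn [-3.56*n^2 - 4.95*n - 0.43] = -7.12*n - 4.95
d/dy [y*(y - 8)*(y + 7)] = 3*y^2 - 2*y - 56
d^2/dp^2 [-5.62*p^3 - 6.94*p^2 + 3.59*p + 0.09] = -33.72*p - 13.88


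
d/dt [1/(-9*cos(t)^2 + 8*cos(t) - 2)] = 2*(4 - 9*cos(t))*sin(t)/(9*cos(t)^2 - 8*cos(t) + 2)^2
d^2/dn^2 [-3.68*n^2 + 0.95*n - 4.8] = -7.36000000000000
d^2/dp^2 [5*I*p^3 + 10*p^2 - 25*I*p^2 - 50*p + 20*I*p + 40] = 30*I*p + 20 - 50*I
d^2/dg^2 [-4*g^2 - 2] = -8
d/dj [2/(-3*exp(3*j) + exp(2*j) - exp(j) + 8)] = (18*exp(2*j) - 4*exp(j) + 2)*exp(j)/(3*exp(3*j) - exp(2*j) + exp(j) - 8)^2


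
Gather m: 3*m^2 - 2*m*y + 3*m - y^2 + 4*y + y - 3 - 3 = 3*m^2 + m*(3 - 2*y) - y^2 + 5*y - 6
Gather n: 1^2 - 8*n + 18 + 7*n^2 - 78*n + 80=7*n^2 - 86*n + 99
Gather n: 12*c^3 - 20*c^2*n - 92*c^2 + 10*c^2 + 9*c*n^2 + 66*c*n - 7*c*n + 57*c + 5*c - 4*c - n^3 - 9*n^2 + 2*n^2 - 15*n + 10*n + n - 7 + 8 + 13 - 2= 12*c^3 - 82*c^2 + 58*c - n^3 + n^2*(9*c - 7) + n*(-20*c^2 + 59*c - 4) + 12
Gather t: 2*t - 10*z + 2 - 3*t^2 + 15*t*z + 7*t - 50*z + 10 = -3*t^2 + t*(15*z + 9) - 60*z + 12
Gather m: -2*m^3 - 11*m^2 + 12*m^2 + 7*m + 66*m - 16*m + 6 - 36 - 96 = -2*m^3 + m^2 + 57*m - 126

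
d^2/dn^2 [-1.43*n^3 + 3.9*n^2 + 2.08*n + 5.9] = 7.8 - 8.58*n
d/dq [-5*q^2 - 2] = -10*q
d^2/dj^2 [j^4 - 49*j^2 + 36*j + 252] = 12*j^2 - 98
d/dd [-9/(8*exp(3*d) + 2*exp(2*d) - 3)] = (216*exp(d) + 36)*exp(2*d)/(8*exp(3*d) + 2*exp(2*d) - 3)^2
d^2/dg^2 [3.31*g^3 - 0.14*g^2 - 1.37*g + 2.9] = 19.86*g - 0.28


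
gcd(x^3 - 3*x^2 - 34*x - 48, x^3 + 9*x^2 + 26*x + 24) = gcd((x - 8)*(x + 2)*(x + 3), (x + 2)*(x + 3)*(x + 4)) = x^2 + 5*x + 6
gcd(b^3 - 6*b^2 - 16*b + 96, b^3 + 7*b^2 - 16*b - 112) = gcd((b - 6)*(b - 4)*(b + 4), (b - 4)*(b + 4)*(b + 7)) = b^2 - 16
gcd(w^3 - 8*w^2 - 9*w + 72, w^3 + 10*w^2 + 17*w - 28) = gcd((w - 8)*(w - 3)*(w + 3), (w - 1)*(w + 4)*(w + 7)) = 1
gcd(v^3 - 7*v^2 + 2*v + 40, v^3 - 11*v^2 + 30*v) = v - 5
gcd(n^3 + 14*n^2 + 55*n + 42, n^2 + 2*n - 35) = n + 7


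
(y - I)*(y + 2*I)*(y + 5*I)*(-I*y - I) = -I*y^4 + 6*y^3 - I*y^3 + 6*y^2 + 3*I*y^2 + 10*y + 3*I*y + 10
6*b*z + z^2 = z*(6*b + z)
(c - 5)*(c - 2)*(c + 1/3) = c^3 - 20*c^2/3 + 23*c/3 + 10/3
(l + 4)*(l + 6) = l^2 + 10*l + 24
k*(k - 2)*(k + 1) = k^3 - k^2 - 2*k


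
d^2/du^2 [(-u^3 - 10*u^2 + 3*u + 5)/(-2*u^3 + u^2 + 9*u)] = 2*(42*u^6 + 18*u^5 + 438*u^4 + 14*u^3 + 255*u^2 - 135*u - 405)/(u^3*(8*u^6 - 12*u^5 - 102*u^4 + 107*u^3 + 459*u^2 - 243*u - 729))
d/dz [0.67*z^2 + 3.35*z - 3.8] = 1.34*z + 3.35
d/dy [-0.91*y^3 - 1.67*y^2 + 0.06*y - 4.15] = -2.73*y^2 - 3.34*y + 0.06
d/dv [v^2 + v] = 2*v + 1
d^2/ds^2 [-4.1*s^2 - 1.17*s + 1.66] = -8.20000000000000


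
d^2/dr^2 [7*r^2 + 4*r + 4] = 14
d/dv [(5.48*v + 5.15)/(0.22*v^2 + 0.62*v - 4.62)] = (1.2056*v^2 + 3.3976*v - (0.44*v + 0.62)*(5.48*v + 5.15) - 25.3176)/(0.22*v^2 + 0.62*v - 4.62)^2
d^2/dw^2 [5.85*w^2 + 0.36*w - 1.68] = 11.7000000000000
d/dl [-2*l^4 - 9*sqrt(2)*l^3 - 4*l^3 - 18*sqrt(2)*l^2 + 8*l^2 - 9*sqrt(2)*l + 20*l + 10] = -8*l^3 - 27*sqrt(2)*l^2 - 12*l^2 - 36*sqrt(2)*l + 16*l - 9*sqrt(2) + 20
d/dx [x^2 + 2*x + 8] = 2*x + 2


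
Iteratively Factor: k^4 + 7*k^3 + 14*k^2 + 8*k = (k + 4)*(k^3 + 3*k^2 + 2*k) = k*(k + 4)*(k^2 + 3*k + 2) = k*(k + 2)*(k + 4)*(k + 1)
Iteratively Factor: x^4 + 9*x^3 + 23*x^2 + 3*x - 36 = (x + 3)*(x^3 + 6*x^2 + 5*x - 12) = (x + 3)*(x + 4)*(x^2 + 2*x - 3) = (x + 3)^2*(x + 4)*(x - 1)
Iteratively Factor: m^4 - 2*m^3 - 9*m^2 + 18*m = (m - 2)*(m^3 - 9*m) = m*(m - 2)*(m^2 - 9) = m*(m - 3)*(m - 2)*(m + 3)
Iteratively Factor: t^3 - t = (t)*(t^2 - 1) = t*(t + 1)*(t - 1)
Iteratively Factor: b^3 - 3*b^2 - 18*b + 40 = (b - 5)*(b^2 + 2*b - 8) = (b - 5)*(b - 2)*(b + 4)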